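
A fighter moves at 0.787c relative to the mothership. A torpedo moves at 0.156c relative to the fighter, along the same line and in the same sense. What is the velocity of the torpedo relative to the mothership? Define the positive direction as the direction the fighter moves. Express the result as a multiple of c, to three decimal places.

0.840c

With v = 0.787 and u' = 0.156 (in units of c),
u = (u' + v)/(1 + u'v/c²):
u = (0.156 + 0.787) / (1 + 0.156·0.787) = 0.9430/1.1228 = 0.8399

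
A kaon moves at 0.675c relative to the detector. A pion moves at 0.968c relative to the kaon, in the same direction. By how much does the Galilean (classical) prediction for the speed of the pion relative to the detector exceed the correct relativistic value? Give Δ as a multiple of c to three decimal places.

Galilean: u_cl = 0.968 + 0.675 = 1.6430.
Relativistic: u_rel = (0.968 + 0.675) / (1 + 0.968·0.675) = 1.6430/1.6534 = 0.9937.
Δ = 1.6430 − 0.9937 = 0.6493.
(The classical prediction exceeds c; the relativistic result does not.)

Δ = 0.649c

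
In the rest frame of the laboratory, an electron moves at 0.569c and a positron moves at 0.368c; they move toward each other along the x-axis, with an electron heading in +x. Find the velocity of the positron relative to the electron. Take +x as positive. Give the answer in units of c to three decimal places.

-0.775c

β_A = 0.569, β_B = -0.368.
Transform to A's frame with the inverse velocity-addition law: u' = (u − v)/(1 − uv/c²), taking u = β_B and v = β_A.
u' = (-0.368 − 0.569) / (1 − (0.569)(-0.368)) = -0.9370/1.2094 = -0.7748.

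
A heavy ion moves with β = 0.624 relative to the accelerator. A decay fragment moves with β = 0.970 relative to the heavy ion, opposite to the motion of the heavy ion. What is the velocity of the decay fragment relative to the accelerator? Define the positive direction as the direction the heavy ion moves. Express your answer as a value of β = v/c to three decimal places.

β = -0.877

With v = 0.624 and u' = -0.970 (in units of c),
u = (u' + v)/(1 + u'v/c²):
u = (-0.970 + 0.624) / (1 + (-0.970)·0.624) = -0.3460/0.3947 = -0.8766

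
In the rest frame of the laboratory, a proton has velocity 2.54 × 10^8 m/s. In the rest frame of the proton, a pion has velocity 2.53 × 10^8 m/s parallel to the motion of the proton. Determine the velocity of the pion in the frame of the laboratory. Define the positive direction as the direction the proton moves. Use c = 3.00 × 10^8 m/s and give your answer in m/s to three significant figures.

2.96 × 10^8 m/s

In units of c (dividing by 3.00 × 10^8 m/s): v = 0.847, u' = 0.843.
u = (u' + v)/(1 + u'v/c²):
u = (0.843 + 0.847) / (1 + 0.843·0.847) = 1.6900/1.7140 = 0.9860
Converting back: u = 0.9860 × 3.00 × 10^8 m/s.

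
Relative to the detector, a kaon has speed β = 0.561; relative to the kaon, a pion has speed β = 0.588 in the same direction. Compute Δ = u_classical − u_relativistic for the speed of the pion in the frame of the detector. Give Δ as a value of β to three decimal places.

Δ = 0.285

Galilean: u_cl = 0.588 + 0.561 = 1.1490.
Relativistic: u_rel = (0.588 + 0.561) / (1 + 0.588·0.561) = 1.1490/1.3299 = 0.8640.
Δ = 1.1490 − 0.8640 = 0.2850.
(The classical prediction exceeds c; the relativistic result does not.)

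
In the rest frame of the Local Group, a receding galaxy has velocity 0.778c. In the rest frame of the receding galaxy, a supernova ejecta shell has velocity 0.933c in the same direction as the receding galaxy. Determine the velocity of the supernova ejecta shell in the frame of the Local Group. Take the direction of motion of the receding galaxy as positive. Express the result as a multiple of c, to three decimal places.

0.991c

With v = 0.778 and u' = 0.933 (in units of c),
u = (u' + v)/(1 + u'v/c²):
u = (0.933 + 0.778) / (1 + 0.933·0.778) = 1.7110/1.7259 = 0.9914
(Galilean addition would give +1.711c, exceeding c.)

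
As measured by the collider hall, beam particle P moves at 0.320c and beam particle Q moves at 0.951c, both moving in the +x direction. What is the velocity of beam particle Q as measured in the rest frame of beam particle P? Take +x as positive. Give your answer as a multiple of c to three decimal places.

β_A = 0.320, β_B = 0.951.
Transform to A's frame with the inverse velocity-addition law: u' = (u − v)/(1 − uv/c²), taking u = β_B and v = β_A.
u' = (0.951 − 0.320) / (1 − (0.320)(0.951)) = 0.6310/0.6957 = 0.9070.

+0.907c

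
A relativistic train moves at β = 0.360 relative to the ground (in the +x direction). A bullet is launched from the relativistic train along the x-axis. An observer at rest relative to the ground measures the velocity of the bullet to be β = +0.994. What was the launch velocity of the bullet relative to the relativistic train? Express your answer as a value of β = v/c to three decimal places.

Invert the composition law: u' = (u − v)/(1 − uv/c²).
u' = (0.994 − 0.360) / (1 − (0.994)(0.360)) = 0.6340/0.6422 = 0.9873.

β = +0.987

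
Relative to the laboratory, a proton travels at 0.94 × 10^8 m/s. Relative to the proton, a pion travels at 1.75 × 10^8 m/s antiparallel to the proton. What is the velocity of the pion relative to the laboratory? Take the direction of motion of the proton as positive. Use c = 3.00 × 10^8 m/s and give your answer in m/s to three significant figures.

In units of c (dividing by 3.00 × 10^8 m/s): v = 0.313, u' = -0.583.
u = (u' + v)/(1 + u'v/c²):
u = (-0.583 + 0.313) / (1 + (-0.583)·0.313) = -0.2700/0.8172 = -0.3304
Converting back: u = -0.3304 × 3.00 × 10^8 m/s.

-9.91 × 10^7 m/s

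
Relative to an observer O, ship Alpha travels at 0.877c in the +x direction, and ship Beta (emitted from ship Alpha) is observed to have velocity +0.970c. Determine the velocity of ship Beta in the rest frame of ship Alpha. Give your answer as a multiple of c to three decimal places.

+0.623c

Invert the composition law: u' = (u − v)/(1 − uv/c²).
u' = (0.970 − 0.877) / (1 − (0.970)(0.877)) = 0.0930/0.1493 = 0.6229.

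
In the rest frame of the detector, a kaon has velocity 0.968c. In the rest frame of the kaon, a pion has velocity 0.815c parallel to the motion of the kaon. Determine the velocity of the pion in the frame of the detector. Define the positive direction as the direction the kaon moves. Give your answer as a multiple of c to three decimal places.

With v = 0.968 and u' = 0.815 (in units of c),
u = (u' + v)/(1 + u'v/c²):
u = (0.815 + 0.968) / (1 + 0.815·0.968) = 1.7830/1.7889 = 0.9967

0.997c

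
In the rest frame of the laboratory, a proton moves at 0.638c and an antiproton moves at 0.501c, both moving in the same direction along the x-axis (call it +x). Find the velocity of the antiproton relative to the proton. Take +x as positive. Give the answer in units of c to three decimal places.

β_A = 0.638, β_B = 0.501.
Transform to A's frame with the inverse velocity-addition law: u' = (u − v)/(1 − uv/c²), taking u = β_B and v = β_A.
u' = (0.501 − 0.638) / (1 − (0.638)(0.501)) = -0.1370/0.6804 = -0.2014.

-0.201c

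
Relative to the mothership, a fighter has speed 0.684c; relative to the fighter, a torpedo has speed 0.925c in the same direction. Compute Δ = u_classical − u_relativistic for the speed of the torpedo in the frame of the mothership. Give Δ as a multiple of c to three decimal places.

Galilean: u_cl = 0.925 + 0.684 = 1.6090.
Relativistic: u_rel = (0.925 + 0.684) / (1 + 0.925·0.684) = 1.6090/1.6327 = 0.9855.
Δ = 1.6090 − 0.9855 = 0.6235.
(The classical prediction exceeds c; the relativistic result does not.)

Δ = 0.624c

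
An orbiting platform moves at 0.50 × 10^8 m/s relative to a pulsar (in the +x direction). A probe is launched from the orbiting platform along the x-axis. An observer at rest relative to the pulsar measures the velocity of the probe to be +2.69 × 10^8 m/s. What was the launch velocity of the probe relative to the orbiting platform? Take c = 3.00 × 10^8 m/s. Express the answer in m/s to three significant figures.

+2.57 × 10^8 m/s

v = 0.167c, u = 0.897c.
Invert the composition law: u' = (u − v)/(1 − uv/c²).
u' = (0.897 − 0.167) / (1 − (0.897)(0.167)) = 0.7300/0.8506 = 0.8583.
u' = 0.8583 × 3.00 × 10^8 m/s.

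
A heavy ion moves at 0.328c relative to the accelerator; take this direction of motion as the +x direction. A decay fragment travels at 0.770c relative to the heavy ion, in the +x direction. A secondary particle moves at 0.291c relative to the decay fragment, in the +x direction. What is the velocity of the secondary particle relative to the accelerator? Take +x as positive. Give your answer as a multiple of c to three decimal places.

0.930c

Apply u = (u' + v)/(1 + u'v/c²) successively, working outward toward the accelerator.
Start: velocity of the heavy ion relative to the accelerator = 0.3280c.
Compose with the decay fragment (u' = 0.770 in the heavy ion frame): u_1 = (0.770 + 0.328) / (1 + 0.770·0.328) = 1.0980/1.2526 = 0.8766.
Compose with the secondary particle (u' = 0.291 in the decay fragment frame): u_2 = (0.291 + 0.877) / (1 + 0.291·0.877) = 1.1676/1.2551 = 0.9303.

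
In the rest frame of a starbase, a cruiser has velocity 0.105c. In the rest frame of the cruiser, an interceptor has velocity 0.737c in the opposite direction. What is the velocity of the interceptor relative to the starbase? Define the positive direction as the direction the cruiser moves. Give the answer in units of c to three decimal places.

With v = 0.105 and u' = -0.737 (in units of c),
u = (u' + v)/(1 + u'v/c²):
u = (-0.737 + 0.105) / (1 + (-0.737)·0.105) = -0.6320/0.9226 = -0.6850

-0.685c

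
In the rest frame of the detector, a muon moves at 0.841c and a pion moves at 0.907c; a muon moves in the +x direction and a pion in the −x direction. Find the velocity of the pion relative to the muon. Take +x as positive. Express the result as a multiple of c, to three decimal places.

-0.992c

β_A = 0.841, β_B = -0.907.
Transform to A's frame with the inverse velocity-addition law: u' = (u − v)/(1 − uv/c²), taking u = β_B and v = β_A.
u' = (-0.907 − 0.841) / (1 − (0.841)(-0.907)) = -1.7480/1.7628 = -0.9916.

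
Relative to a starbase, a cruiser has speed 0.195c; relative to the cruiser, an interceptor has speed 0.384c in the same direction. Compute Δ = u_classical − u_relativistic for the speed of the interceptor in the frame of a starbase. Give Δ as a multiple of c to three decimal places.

Δ = 0.040c

Galilean: u_cl = 0.384 + 0.195 = 0.5790.
Relativistic: u_rel = (0.384 + 0.195) / (1 + 0.384·0.195) = 0.5790/1.0749 = 0.5387.
Δ = 0.5790 − 0.5387 = 0.0403.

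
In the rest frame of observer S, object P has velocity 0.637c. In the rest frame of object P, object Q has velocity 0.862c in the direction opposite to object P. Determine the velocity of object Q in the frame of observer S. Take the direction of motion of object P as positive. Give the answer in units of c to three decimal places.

-0.499c

With v = 0.637 and u' = -0.862 (in units of c),
u = (u' + v)/(1 + u'v/c²):
u = (-0.862 + 0.637) / (1 + (-0.862)·0.637) = -0.2250/0.4509 = -0.4990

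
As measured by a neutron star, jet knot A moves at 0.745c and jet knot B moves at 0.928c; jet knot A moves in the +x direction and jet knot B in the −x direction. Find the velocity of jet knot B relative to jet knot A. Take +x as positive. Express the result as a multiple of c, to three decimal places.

-0.989c

β_A = 0.745, β_B = -0.928.
Transform to A's frame with the inverse velocity-addition law: u' = (u − v)/(1 − uv/c²), taking u = β_B and v = β_A.
u' = (-0.928 − 0.745) / (1 − (0.745)(-0.928)) = -1.6730/1.6914 = -0.9891.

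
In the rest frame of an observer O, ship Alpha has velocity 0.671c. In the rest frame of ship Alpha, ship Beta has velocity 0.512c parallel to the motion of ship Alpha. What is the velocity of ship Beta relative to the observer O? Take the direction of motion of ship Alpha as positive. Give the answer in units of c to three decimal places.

0.881c

With v = 0.671 and u' = 0.512 (in units of c),
u = (u' + v)/(1 + u'v/c²):
u = (0.512 + 0.671) / (1 + 0.512·0.671) = 1.1830/1.3436 = 0.8805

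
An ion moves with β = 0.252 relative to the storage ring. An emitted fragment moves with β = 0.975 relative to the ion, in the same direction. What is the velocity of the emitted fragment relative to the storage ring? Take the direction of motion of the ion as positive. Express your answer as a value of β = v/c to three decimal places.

β = 0.985

With v = 0.252 and u' = 0.975 (in units of c),
u = (u' + v)/(1 + u'v/c²):
u = (0.975 + 0.252) / (1 + 0.975·0.252) = 1.2270/1.2457 = 0.9850
(Galilean addition would give +1.227c, exceeding c.)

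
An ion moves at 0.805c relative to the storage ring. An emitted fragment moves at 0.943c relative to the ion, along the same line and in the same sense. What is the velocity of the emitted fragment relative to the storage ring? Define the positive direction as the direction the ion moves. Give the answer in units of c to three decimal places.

With v = 0.805 and u' = 0.943 (in units of c),
u = (u' + v)/(1 + u'v/c²):
u = (0.943 + 0.805) / (1 + 0.943·0.805) = 1.7480/1.7591 = 0.9937

0.994c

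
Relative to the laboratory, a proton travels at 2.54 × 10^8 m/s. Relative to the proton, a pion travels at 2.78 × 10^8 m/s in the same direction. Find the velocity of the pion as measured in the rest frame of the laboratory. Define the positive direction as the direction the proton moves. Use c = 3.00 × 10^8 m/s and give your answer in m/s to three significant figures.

2.98 × 10^8 m/s

In units of c (dividing by 3.00 × 10^8 m/s): v = 0.847, u' = 0.927.
u = (u' + v)/(1 + u'v/c²):
u = (0.927 + 0.847) / (1 + 0.927·0.847) = 1.7733/1.7846 = 0.9937
Converting back: u = 0.9937 × 3.00 × 10^8 m/s.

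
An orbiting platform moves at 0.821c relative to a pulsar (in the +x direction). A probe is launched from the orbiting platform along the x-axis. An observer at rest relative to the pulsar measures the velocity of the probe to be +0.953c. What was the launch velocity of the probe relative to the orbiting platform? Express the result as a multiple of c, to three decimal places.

Invert the composition law: u' = (u − v)/(1 − uv/c²).
u' = (0.953 − 0.821) / (1 − (0.953)(0.821)) = 0.1320/0.2176 = 0.6067.

+0.607c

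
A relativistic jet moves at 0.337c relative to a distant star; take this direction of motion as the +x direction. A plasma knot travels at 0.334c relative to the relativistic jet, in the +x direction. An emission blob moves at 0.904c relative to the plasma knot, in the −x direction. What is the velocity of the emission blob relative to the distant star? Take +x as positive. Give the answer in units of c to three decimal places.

Apply u = (u' + v)/(1 + u'v/c²) successively, working outward toward the distant star.
Start: velocity of the relativistic jet relative to the distant star = 0.3370c.
Compose with the plasma knot (u' = 0.334 in the relativistic jet frame): u_1 = (0.334 + 0.337) / (1 + 0.334·0.337) = 0.6710/1.1126 = 0.6031.
Compose with the emission blob (u' = -0.904 in the plasma knot frame): u_2 = (-0.904 + 0.603) / (1 + (-0.904)·0.603) = -0.3009/0.4548 = -0.6616.

-0.662c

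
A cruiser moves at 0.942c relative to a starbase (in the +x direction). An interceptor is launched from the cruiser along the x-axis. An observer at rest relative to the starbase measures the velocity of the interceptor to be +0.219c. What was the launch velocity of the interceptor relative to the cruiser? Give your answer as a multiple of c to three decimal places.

-0.911c

Invert the composition law: u' = (u − v)/(1 − uv/c²).
u' = (0.219 − 0.942) / (1 − (0.219)(0.942)) = -0.7230/0.7937 = -0.9109.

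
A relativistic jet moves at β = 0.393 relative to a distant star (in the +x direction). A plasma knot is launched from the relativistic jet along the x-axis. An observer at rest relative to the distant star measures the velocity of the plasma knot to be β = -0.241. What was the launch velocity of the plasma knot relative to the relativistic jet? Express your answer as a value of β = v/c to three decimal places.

β = -0.579

Invert the composition law: u' = (u − v)/(1 − uv/c²).
u' = (-0.241 − 0.393) / (1 − (-0.241)(0.393)) = -0.6340/1.0947 = -0.5791.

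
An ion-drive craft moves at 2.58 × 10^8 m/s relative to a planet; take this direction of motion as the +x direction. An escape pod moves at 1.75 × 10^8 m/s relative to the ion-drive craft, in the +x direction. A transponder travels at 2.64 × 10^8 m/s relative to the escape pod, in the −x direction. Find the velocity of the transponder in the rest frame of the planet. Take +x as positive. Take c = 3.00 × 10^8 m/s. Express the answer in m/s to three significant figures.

+1.58 × 10^8 m/s

Apply u = (u' + v)/(1 + u'v/c²) successively, working outward toward the planet.
(Dividing each given speed by c = 3.00 × 10^8 m/s to work in units of c.)
Start: velocity of the ion-drive craft relative to the planet = 0.8600c.
Compose with the escape pod (u' = 0.583 in the ion-drive craft frame): u_1 = (0.583 + 0.860) / (1 + 0.583·0.860) = 1.4433/1.5017 = 0.9612.
Compose with the transponder (u' = -0.880 in the escape pod frame): u_2 = (-0.880 + 0.961) / (1 + (-0.880)·0.961) = 0.0812/0.1542 = 0.5263.
So u = 0.5263 × 3.00 × 10^8 m/s.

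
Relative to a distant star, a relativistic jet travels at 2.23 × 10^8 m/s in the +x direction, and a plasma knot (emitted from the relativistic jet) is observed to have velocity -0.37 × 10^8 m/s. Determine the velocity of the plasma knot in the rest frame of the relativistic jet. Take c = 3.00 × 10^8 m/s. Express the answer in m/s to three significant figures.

v = 0.743c, u = -0.123c.
Invert the composition law: u' = (u − v)/(1 − uv/c²).
u' = (-0.123 − 0.743) / (1 − (-0.123)(0.743)) = -0.8667/1.0917 = -0.7939.
u' = -0.7939 × 3.00 × 10^8 m/s.

-2.38 × 10^8 m/s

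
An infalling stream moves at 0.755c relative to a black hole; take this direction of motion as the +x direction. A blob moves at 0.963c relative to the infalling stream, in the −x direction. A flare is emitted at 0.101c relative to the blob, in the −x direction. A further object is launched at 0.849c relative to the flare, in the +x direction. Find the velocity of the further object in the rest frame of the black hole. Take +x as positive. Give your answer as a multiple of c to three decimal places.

Apply u = (u' + v)/(1 + u'v/c²) successively, working outward toward the black hole.
Start: velocity of the infalling stream relative to the black hole = 0.7550c.
Compose with the blob (u' = -0.963 in the infalling stream frame): u_1 = (-0.963 + 0.755) / (1 + (-0.963)·0.755) = -0.2080/0.2729 = -0.7621.
Compose with the flare (u' = -0.101 in the blob frame): u_2 = (-0.101 + (-0.762)) / (1 + (-0.101)·(-0.762)) = -0.8631/1.0770 = -0.8014.
Compose with the further object (u' = 0.849 in the flare frame): u_3 = (0.849 + (-0.801)) / (1 + 0.849·(-0.801)) = 0.0476/0.3196 = 0.1489.

+0.149c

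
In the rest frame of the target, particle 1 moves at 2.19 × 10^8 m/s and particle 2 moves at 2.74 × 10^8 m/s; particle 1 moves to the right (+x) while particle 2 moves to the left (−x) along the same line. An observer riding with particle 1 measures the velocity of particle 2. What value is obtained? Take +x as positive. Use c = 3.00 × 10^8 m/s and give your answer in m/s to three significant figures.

β_A = 0.730, β_B = -0.913 (dividing each by c = 3.00 × 10^8 m/s).
Transform to A's frame with the inverse velocity-addition law: u' = (u − v)/(1 − uv/c²), taking u = β_B and v = β_A.
u' = (-0.913 − 0.730) / (1 − (0.730)(-0.913)) = -1.6433/1.6667 = -0.9860.
u' = -0.9860 × 3.00 × 10^8 m/s.

-2.96 × 10^8 m/s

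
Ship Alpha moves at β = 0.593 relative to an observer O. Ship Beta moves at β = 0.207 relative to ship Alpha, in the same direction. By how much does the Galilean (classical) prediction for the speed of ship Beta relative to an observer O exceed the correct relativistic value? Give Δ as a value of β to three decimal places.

Δ = 0.087

Galilean: u_cl = 0.207 + 0.593 = 0.8000.
Relativistic: u_rel = (0.207 + 0.593) / (1 + 0.207·0.593) = 0.8000/1.1228 = 0.7125.
Δ = 0.8000 − 0.7125 = 0.0875.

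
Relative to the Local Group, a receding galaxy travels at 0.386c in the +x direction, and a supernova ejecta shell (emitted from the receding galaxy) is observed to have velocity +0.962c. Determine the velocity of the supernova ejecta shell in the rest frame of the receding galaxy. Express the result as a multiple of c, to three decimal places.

Invert the composition law: u' = (u − v)/(1 − uv/c²).
u' = (0.962 − 0.386) / (1 − (0.962)(0.386)) = 0.5760/0.6287 = 0.9162.

+0.916c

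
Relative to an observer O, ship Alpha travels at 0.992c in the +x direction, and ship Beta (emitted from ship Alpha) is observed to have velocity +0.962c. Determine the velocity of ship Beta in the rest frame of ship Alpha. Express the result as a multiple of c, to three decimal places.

Invert the composition law: u' = (u − v)/(1 − uv/c²).
u' = (0.962 − 0.992) / (1 − (0.962)(0.992)) = -0.0300/0.0457 = -0.6565.

-0.657c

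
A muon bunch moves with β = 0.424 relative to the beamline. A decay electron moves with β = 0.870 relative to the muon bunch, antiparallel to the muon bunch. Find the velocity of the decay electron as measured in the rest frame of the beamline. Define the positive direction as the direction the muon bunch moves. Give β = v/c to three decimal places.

With v = 0.424 and u' = -0.870 (in units of c),
u = (u' + v)/(1 + u'v/c²):
u = (-0.870 + 0.424) / (1 + (-0.870)·0.424) = -0.4460/0.6311 = -0.7067

β = -0.707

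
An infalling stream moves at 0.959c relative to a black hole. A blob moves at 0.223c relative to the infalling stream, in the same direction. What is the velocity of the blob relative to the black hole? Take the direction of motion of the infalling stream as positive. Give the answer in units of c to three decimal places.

With v = 0.959 and u' = 0.223 (in units of c),
u = (u' + v)/(1 + u'v/c²):
u = (0.223 + 0.959) / (1 + 0.223·0.959) = 1.1820/1.2139 = 0.9738

0.974c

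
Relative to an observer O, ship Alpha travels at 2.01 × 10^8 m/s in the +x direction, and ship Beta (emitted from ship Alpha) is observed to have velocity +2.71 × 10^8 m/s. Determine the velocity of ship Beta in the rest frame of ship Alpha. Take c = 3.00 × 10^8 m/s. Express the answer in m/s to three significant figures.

+1.77 × 10^8 m/s

v = 0.670c, u = 0.903c.
Invert the composition law: u' = (u − v)/(1 − uv/c²).
u' = (0.903 − 0.670) / (1 − (0.903)(0.670)) = 0.2333/0.3948 = 0.5911.
u' = 0.5911 × 3.00 × 10^8 m/s.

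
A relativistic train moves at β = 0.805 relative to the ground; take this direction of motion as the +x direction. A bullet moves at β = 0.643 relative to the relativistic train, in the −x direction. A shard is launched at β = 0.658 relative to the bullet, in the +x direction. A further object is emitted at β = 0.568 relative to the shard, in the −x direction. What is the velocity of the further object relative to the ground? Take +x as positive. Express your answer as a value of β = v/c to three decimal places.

β = +0.457

Apply u = (u' + v)/(1 + u'v/c²) successively, working outward toward the ground.
Start: velocity of the relativistic train relative to the ground = 0.8050c.
Compose with the bullet (u' = -0.643 in the relativistic train frame): u_1 = (-0.643 + 0.805) / (1 + (-0.643)·0.805) = 0.1620/0.4824 = 0.3358.
Compose with the shard (u' = 0.658 in the bullet frame): u_2 = (0.658 + 0.336) / (1 + 0.658·0.336) = 0.9938/1.2210 = 0.8140.
Compose with the further object (u' = -0.568 in the shard frame): u_3 = (-0.568 + 0.814) / (1 + (-0.568)·0.814) = 0.2460/0.5377 = 0.4575.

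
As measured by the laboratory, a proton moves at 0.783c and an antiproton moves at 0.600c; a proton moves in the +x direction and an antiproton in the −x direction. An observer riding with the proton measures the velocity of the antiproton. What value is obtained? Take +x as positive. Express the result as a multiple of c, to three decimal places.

-0.941c

β_A = 0.783, β_B = -0.600.
Transform to A's frame with the inverse velocity-addition law: u' = (u − v)/(1 − uv/c²), taking u = β_B and v = β_A.
u' = (-0.600 − 0.783) / (1 − (0.783)(-0.600)) = -1.3830/1.4698 = -0.9409.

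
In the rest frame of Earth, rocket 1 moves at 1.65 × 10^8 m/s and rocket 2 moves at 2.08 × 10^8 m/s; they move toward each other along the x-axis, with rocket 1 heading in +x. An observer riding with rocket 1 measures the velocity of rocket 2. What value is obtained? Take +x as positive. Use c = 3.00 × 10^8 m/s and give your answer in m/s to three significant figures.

β_A = 0.550, β_B = -0.693 (dividing each by c = 3.00 × 10^8 m/s).
Transform to A's frame with the inverse velocity-addition law: u' = (u − v)/(1 − uv/c²), taking u = β_B and v = β_A.
u' = (-0.693 − 0.550) / (1 − (0.550)(-0.693)) = -1.2433/1.3813 = -0.9001.
u' = -0.9001 × 3.00 × 10^8 m/s.

-2.70 × 10^8 m/s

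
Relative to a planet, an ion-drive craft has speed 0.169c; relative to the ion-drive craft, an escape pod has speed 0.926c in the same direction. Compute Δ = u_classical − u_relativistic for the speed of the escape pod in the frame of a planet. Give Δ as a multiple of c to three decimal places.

Galilean: u_cl = 0.926 + 0.169 = 1.0950.
Relativistic: u_rel = (0.926 + 0.169) / (1 + 0.926·0.169) = 1.0950/1.1565 = 0.9468.
Δ = 1.0950 − 0.9468 = 0.1482.
(The classical prediction exceeds c; the relativistic result does not.)

Δ = 0.148c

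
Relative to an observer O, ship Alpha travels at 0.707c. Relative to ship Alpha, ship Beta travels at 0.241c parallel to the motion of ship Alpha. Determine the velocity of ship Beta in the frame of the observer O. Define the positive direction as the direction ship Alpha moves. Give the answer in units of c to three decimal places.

0.810c

With v = 0.707 and u' = 0.241 (in units of c),
u = (u' + v)/(1 + u'v/c²):
u = (0.241 + 0.707) / (1 + 0.241·0.707) = 0.9480/1.1704 = 0.8100
(Galilean addition would give +0.948c.)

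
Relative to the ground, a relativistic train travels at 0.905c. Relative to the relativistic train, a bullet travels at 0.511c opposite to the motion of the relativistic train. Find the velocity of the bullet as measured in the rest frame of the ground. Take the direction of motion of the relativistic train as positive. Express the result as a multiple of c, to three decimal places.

With v = 0.905 and u' = -0.511 (in units of c),
u = (u' + v)/(1 + u'v/c²):
u = (-0.511 + 0.905) / (1 + (-0.511)·0.905) = 0.3940/0.5375 = 0.7330
(Galilean addition would give +0.394c.)

+0.733c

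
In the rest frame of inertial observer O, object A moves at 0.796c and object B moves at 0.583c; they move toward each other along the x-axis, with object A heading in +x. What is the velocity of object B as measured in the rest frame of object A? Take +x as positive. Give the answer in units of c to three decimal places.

-0.942c

β_A = 0.796, β_B = -0.583.
Transform to A's frame with the inverse velocity-addition law: u' = (u − v)/(1 − uv/c²), taking u = β_B and v = β_A.
u' = (-0.583 − 0.796) / (1 − (0.796)(-0.583)) = -1.3790/1.4641 = -0.9419.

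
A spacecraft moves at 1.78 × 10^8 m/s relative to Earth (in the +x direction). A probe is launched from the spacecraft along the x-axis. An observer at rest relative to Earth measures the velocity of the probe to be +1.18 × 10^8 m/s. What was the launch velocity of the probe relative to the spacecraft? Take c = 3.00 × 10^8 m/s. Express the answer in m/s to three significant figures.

v = 0.593c, u = 0.393c.
Invert the composition law: u' = (u − v)/(1 − uv/c²).
u' = (0.393 − 0.593) / (1 − (0.393)(0.593)) = -0.2000/0.7666 = -0.2609.
u' = -0.2609 × 3.00 × 10^8 m/s.

-7.83 × 10^7 m/s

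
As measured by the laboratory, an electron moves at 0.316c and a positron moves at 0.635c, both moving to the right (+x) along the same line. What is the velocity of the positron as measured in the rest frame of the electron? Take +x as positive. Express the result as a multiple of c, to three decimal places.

+0.399c

β_A = 0.316, β_B = 0.635.
Transform to A's frame with the inverse velocity-addition law: u' = (u − v)/(1 − uv/c²), taking u = β_B and v = β_A.
u' = (0.635 − 0.316) / (1 − (0.316)(0.635)) = 0.3190/0.7993 = 0.3991.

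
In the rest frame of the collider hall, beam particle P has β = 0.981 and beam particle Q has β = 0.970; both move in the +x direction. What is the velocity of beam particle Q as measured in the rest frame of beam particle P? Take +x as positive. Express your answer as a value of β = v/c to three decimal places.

β_A = 0.981, β_B = 0.970.
Transform to A's frame with the inverse velocity-addition law: u' = (u − v)/(1 − uv/c²), taking u = β_B and v = β_A.
u' = (0.970 − 0.981) / (1 − (0.981)(0.970)) = -0.0110/0.0484 = -0.2271.

β = -0.227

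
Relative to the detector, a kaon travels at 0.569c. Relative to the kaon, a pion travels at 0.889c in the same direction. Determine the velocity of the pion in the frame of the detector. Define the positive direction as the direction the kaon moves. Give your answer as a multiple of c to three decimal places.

With v = 0.569 and u' = 0.889 (in units of c),
u = (u' + v)/(1 + u'v/c²):
u = (0.889 + 0.569) / (1 + 0.889·0.569) = 1.4580/1.5058 = 0.9682
(Galilean addition would give +1.458c, exceeding c.)

0.968c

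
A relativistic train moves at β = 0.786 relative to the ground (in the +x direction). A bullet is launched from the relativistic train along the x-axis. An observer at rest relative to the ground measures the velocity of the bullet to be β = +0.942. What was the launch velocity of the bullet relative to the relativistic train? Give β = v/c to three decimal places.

β = +0.601

Invert the composition law: u' = (u − v)/(1 − uv/c²).
u' = (0.942 − 0.786) / (1 − (0.942)(0.786)) = 0.1560/0.2596 = 0.6010.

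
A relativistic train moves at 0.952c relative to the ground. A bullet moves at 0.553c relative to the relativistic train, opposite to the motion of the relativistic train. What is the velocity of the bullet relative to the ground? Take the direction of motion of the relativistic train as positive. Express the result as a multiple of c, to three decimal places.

With v = 0.952 and u' = -0.553 (in units of c),
u = (u' + v)/(1 + u'v/c²):
u = (-0.553 + 0.952) / (1 + (-0.553)·0.952) = 0.3990/0.4735 = 0.8426
(Galilean addition would give +0.399c.)

+0.843c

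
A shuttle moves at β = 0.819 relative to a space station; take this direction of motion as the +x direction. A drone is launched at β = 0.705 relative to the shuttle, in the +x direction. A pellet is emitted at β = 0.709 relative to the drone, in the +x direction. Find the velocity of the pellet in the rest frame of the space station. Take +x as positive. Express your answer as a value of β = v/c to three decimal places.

β = 0.994

Apply u = (u' + v)/(1 + u'v/c²) successively, working outward toward the space station.
Start: velocity of the shuttle relative to the space station = 0.8190c.
Compose with the drone (u' = 0.705 in the shuttle frame): u_1 = (0.705 + 0.819) / (1 + 0.705·0.819) = 1.5240/1.5774 = 0.9661.
Compose with the pellet (u' = 0.709 in the drone frame): u_2 = (0.709 + 0.966) / (1 + 0.709·0.966) = 1.6751/1.6850 = 0.9942.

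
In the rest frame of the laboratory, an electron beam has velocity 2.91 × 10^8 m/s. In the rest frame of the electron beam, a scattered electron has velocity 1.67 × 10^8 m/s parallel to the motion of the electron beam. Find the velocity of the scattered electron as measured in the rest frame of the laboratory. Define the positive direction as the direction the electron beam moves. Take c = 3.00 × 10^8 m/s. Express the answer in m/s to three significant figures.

In units of c (dividing by 3.00 × 10^8 m/s): v = 0.970, u' = 0.557.
u = (u' + v)/(1 + u'v/c²):
u = (0.557 + 0.970) / (1 + 0.557·0.970) = 1.5267/1.5400 = 0.9914
Converting back: u = 0.9914 × 3.00 × 10^8 m/s.

2.97 × 10^8 m/s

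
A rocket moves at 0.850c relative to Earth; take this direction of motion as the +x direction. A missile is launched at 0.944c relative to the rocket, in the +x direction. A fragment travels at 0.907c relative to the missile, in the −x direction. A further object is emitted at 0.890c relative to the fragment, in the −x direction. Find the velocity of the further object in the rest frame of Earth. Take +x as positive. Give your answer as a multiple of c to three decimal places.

Apply u = (u' + v)/(1 + u'v/c²) successively, working outward toward Earth.
Start: velocity of the rocket relative to Earth = 0.8500c.
Compose with the missile (u' = 0.944 in the rocket frame): u_1 = (0.944 + 0.850) / (1 + 0.944·0.850) = 1.7940/1.8024 = 0.9953.
Compose with the fragment (u' = -0.907 in the missile frame): u_2 = (-0.907 + 0.995) / (1 + (-0.907)·0.995) = 0.0883/0.0972 = 0.9086.
Compose with the further object (u' = -0.890 in the fragment frame): u_3 = (-0.890 + 0.909) / (1 + (-0.890)·0.909) = 0.0186/0.1914 = 0.0972.

+0.097c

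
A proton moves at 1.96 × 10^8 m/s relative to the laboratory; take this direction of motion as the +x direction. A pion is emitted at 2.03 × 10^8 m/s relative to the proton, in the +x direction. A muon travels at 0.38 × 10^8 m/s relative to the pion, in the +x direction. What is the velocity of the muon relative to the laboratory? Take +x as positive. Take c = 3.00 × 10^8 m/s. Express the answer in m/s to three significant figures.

Apply u = (u' + v)/(1 + u'v/c²) successively, working outward toward the laboratory.
(Dividing each given speed by c = 3.00 × 10^8 m/s to work in units of c.)
Start: velocity of the proton relative to the laboratory = 0.6533c.
Compose with the pion (u' = 0.677 in the proton frame): u_1 = (0.677 + 0.653) / (1 + 0.677·0.653) = 1.3300/1.4421 = 0.9223.
Compose with the muon (u' = 0.127 in the pion frame): u_2 = (0.127 + 0.922) / (1 + 0.127·0.922) = 1.0489/1.1168 = 0.9392.
So u = 0.9392 × 3.00 × 10^8 m/s.

2.82 × 10^8 m/s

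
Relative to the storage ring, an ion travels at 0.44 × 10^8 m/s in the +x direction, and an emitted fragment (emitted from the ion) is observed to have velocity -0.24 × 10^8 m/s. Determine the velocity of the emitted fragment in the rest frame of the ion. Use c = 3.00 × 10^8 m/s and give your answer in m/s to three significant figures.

-6.72 × 10^7 m/s

v = 0.147c, u = -0.080c.
Invert the composition law: u' = (u − v)/(1 − uv/c²).
u' = (-0.080 − 0.147) / (1 − (-0.080)(0.147)) = -0.2267/1.0117 = -0.2240.
u' = -0.2240 × 3.00 × 10^8 m/s.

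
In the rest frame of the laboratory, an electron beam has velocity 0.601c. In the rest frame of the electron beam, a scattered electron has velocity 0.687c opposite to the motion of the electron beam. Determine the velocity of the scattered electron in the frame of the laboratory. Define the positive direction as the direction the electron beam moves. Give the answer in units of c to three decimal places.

-0.146c

With v = 0.601 and u' = -0.687 (in units of c),
u = (u' + v)/(1 + u'v/c²):
u = (-0.687 + 0.601) / (1 + (-0.687)·0.601) = -0.0860/0.5871 = -0.1465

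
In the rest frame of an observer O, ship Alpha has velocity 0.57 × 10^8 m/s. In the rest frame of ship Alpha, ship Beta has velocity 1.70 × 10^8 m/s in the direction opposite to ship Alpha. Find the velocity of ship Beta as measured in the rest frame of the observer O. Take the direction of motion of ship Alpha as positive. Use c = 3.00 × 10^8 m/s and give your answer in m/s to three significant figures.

-1.27 × 10^8 m/s

In units of c (dividing by 3.00 × 10^8 m/s): v = 0.190, u' = -0.567.
u = (u' + v)/(1 + u'v/c²):
u = (-0.567 + 0.190) / (1 + (-0.567)·0.190) = -0.3767/0.8923 = -0.4221
(Galilean addition would give -0.377c.)
Converting back: u = -0.4221 × 3.00 × 10^8 m/s.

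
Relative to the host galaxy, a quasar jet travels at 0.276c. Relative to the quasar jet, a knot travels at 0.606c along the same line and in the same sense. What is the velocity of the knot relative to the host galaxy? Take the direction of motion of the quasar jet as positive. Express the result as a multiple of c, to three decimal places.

With v = 0.276 and u' = 0.606 (in units of c),
u = (u' + v)/(1 + u'v/c²):
u = (0.606 + 0.276) / (1 + 0.606·0.276) = 0.8820/1.1673 = 0.7556

0.756c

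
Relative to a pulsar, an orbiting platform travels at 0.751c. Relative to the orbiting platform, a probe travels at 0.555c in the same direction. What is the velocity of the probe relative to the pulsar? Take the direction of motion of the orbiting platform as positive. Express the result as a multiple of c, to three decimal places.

With v = 0.751 and u' = 0.555 (in units of c),
u = (u' + v)/(1 + u'v/c²):
u = (0.555 + 0.751) / (1 + 0.555·0.751) = 1.3060/1.4168 = 0.9218

0.922c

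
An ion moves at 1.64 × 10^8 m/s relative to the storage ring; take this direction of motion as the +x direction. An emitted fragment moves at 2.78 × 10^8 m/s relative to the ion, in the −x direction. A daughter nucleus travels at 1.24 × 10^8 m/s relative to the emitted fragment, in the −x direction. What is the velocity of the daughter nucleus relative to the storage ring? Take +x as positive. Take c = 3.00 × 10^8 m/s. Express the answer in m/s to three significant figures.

-2.69 × 10^8 m/s

Apply u = (u' + v)/(1 + u'v/c²) successively, working outward toward the storage ring.
(Dividing each given speed by c = 3.00 × 10^8 m/s to work in units of c.)
Start: velocity of the ion relative to the storage ring = 0.5467c.
Compose with the emitted fragment (u' = -0.927 in the ion frame): u_1 = (-0.927 + 0.547) / (1 + (-0.927)·0.547) = -0.3800/0.4934 = -0.7701.
Compose with the daughter nucleus (u' = -0.413 in the emitted fragment frame): u_2 = (-0.413 + (-0.770)) / (1 + (-0.413)·(-0.770)) = -1.1835/1.3183 = -0.8977.
So u = -0.8977 × 3.00 × 10^8 m/s.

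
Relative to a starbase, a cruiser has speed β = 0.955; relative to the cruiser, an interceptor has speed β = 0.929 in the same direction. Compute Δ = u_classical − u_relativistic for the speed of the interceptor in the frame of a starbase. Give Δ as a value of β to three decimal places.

Δ = 0.886

Galilean: u_cl = 0.929 + 0.955 = 1.8840.
Relativistic: u_rel = (0.929 + 0.955) / (1 + 0.929·0.955) = 1.8840/1.8872 = 0.9983.
Δ = 1.8840 − 0.9983 = 0.8857.
(The classical prediction exceeds c; the relativistic result does not.)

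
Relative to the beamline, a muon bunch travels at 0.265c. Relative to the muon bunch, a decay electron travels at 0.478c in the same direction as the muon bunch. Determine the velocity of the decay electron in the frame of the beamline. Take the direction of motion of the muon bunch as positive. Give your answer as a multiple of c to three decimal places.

0.659c

With v = 0.265 and u' = 0.478 (in units of c),
u = (u' + v)/(1 + u'v/c²):
u = (0.478 + 0.265) / (1 + 0.478·0.265) = 0.7430/1.1267 = 0.6595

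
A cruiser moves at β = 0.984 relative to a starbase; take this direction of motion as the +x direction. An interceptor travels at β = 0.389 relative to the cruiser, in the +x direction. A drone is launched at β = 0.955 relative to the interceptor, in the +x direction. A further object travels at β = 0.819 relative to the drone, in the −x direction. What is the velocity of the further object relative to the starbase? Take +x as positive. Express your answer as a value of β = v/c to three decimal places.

Apply u = (u' + v)/(1 + u'v/c²) successively, working outward toward the starbase.
Start: velocity of the cruiser relative to the starbase = 0.9840c.
Compose with the interceptor (u' = 0.389 in the cruiser frame): u_1 = (0.389 + 0.984) / (1 + 0.389·0.984) = 1.3730/1.3828 = 0.9929.
Compose with the drone (u' = 0.955 in the interceptor frame): u_2 = (0.955 + 0.993) / (1 + 0.955·0.993) = 1.9479/1.9482 = 0.9998.
Compose with the further object (u' = -0.819 in the drone frame): u_3 = (-0.819 + 1.000) / (1 + (-0.819)·1.000) = 0.1808/0.1811 = 0.9984.

β = +0.998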